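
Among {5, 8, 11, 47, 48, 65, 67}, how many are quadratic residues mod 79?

5

(5/79) = +1 → QR.
(8/79) = +1 → QR.
(11/79) = +1 → QR.
(47/79) = -1 → non-residue.
(48/79) = -1 → non-residue.
(65/79) = +1 → QR.
(67/79) = +1 → QR.
Total quadratic residues among the 7: 5.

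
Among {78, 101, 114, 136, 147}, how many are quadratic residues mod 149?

(78/149) = -1 → non-residue.
(101/149) = -1 → non-residue.
(114/149) = +1 → QR.
(136/149) = -1 → non-residue.
(147/149) = -1 → non-residue.
Total quadratic residues among the 5: 1.

1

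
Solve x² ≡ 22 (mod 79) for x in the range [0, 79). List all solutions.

38, 41

Since 79 ≡ 3 (mod 4), a square root of 22 is 22^((79+1)/4) = 22^20 mod 79.
Repeated squaring: 22^2≡10, 22^4≡21, 22^8≡46, 22^16≡62 (mod 79).
22^20 = 22^(16+4) ≡ 38 (mod 79).
Check: 38² = 1444 ≡ 22 (mod 79). The two roots are 38 and 41.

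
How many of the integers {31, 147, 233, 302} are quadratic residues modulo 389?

(31/389) = -1 → non-residue.
(147/389) = -1 → non-residue.
(233/389) = -1 → non-residue.
(302/389) = +1 → QR.
Total quadratic residues among the 4: 1.

1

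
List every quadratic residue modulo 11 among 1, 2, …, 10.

1,3,4,5,9

Square k = 1,…,5 (k and 11−k give the same square):
1²=1, 2²=4, 3²=9, 4²≡5, 5²≡3 (mod 11).
So the quadratic residues mod 11 are {1, 3, 4, 5, 9}.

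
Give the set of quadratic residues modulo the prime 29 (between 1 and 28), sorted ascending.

Square k = 1,…,14 (k and 29−k give the same square):
1²=1, 2²=4, 3²=9, 4²=16, 5²=25, 6²≡7, 7²≡20, 8²≡6, 9²≡23, 10²≡13, 11²≡5, 12²≡28, 13²≡24, 14²≡22 (mod 29).
So the quadratic residues mod 29 are {1, 4, 5, 6, 7, 9, 13, 16, 20, 22, 23, 24, 25, 28}.

1, 4, 5, 6, 7, 9, 13, 16, 20, 22, 23, 24, 25, 28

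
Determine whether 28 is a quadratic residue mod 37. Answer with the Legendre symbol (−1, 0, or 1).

Euler's criterion: (28/37) ≡ 28^18 (mod 37).
28^2 ≡ 7 (mod 37)
28^4 ≡ 12 (mod 37)
28^8 ≡ 33 (mod 37)
28^16 ≡ 16 (mod 37)
28^18 = 28^(16+2) ≡ 1 (mod 37).
Result is 1, so (28/37) = 1.

1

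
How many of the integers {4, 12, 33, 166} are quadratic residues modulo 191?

2

(4/191) = +1 → QR.
(12/191) = +1 → QR.
(33/191) = -1 → non-residue.
(166/191) = -1 → non-residue.
Total quadratic residues among the 4: 2.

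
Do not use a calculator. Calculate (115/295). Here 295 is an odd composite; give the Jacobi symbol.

Reciprocity: 115 ≡ 3 and 295 ≡ 3 (mod 4), so (115/295) = −(295/115).
Reduce top mod 115: now compute (65/115).
Reciprocity: 65 ≡ 1 and 115 ≡ 3 (mod 4), so (65/115) = +(115/65).
Reduce top mod 65: now compute (50/65).
Pull out 2: since 65 ≡ 1 (mod 8), (2/65) = +1.
Reciprocity: 25 ≡ 1 and 65 ≡ 1 (mod 4), so (25/65) = +(65/25).
Reduce top mod 25: now compute (15/25).
Reciprocity: 15 ≡ 3 and 25 ≡ 1 (mod 4), so (15/25) = +(25/15).
Reduce top mod 15: now compute (10/15).
Pull out 2: since 15 ≡ 7 (mod 8), (2/15) = +1.
Reciprocity: 5 ≡ 1 and 15 ≡ 3 (mod 4), so (5/15) = +(15/5).
Reduce top mod 5: now compute (0/5).
Top reduces to 0: gcd > 1, so the symbol is 0.

0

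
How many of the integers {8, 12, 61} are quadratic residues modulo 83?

(8/83) = -1 → non-residue.
(12/83) = +1 → QR.
(61/83) = +1 → QR.
Total quadratic residues among the 3: 2.

2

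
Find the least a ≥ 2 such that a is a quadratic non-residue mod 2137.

(2/2137) = +1, so 2 is a residue.
(3/2137) = +1, so 3 is a residue.
(4/2137) = +1, so 4 is a residue.
(5/2137) = −1, so 5 is the smallest positive non-residue mod 2137.

5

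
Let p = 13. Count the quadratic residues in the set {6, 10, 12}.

(6/13) = -1 → non-residue.
(10/13) = +1 → QR.
(12/13) = +1 → QR.
Total quadratic residues among the 3: 2.

2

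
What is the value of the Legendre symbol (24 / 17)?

First reduce: 24 ≡ 7 (mod 17).
Reciprocity: 7 ≡ 3 and 17 ≡ 1 (mod 4), so (7/17) = +(17/7).
Reduce top mod 7: now compute (3/7).
Reciprocity: 3 ≡ 3 and 7 ≡ 3 (mod 4), so (3/7) = −(7/3).
Reduce top mod 3: now compute (1/3).
Reached (1/3) = 1. Collecting the sign flips along the way, the symbol is -1.

-1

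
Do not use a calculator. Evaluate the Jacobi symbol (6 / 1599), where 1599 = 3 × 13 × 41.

0

Pull out 2: since 1599 ≡ 7 (mod 8), (2/1599) = +1.
Reciprocity: 3 ≡ 3 and 1599 ≡ 3 (mod 4), so (3/1599) = −(1599/3).
Reduce top mod 3: now compute (0/3).
Top reduces to 0: gcd > 1, so the symbol is 0.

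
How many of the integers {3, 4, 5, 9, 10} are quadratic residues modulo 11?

4

(3/11) = +1 → QR.
(4/11) = +1 → QR.
(5/11) = +1 → QR.
(9/11) = +1 → QR.
(10/11) = -1 → non-residue.
Total quadratic residues among the 5: 4.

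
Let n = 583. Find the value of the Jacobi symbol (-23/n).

1

First reduce: -23 ≡ 560 (mod 583).
Pull out 2^4: since 583 ≡ 7 (mod 8), (2/583) = +1, so (2/583)^4 = +1.
Reciprocity: 35 ≡ 3 and 583 ≡ 3 (mod 4), so (35/583) = −(583/35).
Reduce top mod 35: now compute (23/35).
Reciprocity: 23 ≡ 3 and 35 ≡ 3 (mod 4), so (23/35) = −(35/23).
Reduce top mod 23: now compute (12/23).
Pull out 2^2: since 23 ≡ 7 (mod 8), (2/23) = +1, so (2/23)^2 = +1.
Reciprocity: 3 ≡ 3 and 23 ≡ 3 (mod 4), so (3/23) = −(23/3).
Reduce top mod 3: now compute (2/3).
Pull out 2: since 3 ≡ 3 (mod 8), (2/3) = -1.
Reached (1/3) = 1. Collecting the sign flips along the way, the symbol is +1.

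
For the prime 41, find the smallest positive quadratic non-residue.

3

(2/41) = +1, so 2 is a residue.
(3/41) = −1, so 3 is the smallest positive non-residue mod 41.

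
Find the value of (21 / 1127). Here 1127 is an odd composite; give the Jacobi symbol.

Reciprocity: 21 ≡ 1 and 1127 ≡ 3 (mod 4), so (21/1127) = +(1127/21).
Reduce top mod 21: now compute (14/21).
Pull out 2: since 21 ≡ 5 (mod 8), (2/21) = -1.
Reciprocity: 7 ≡ 3 and 21 ≡ 1 (mod 4), so (7/21) = +(21/7).
Reduce top mod 7: now compute (0/7).
Top reduces to 0: gcd > 1, so the symbol is 0.

0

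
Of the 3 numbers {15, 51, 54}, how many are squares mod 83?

1

(15/83) = -1 → non-residue.
(51/83) = +1 → QR.
(54/83) = -1 → non-residue.
Total quadratic residues among the 3: 1.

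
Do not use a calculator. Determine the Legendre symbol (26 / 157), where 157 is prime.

Euler's criterion: (26/157) ≡ 26^78 (mod 157).
26^2 ≡ 48 (mod 157)
26^4 ≡ 106 (mod 157)
26^8 ≡ 89 (mod 157)
26^16 ≡ 71 (mod 157)
26^32 ≡ 17 (mod 157)
26^64 ≡ 132 (mod 157)
26^78 = 26^(64+8+4+2) ≡ 156 (mod 157).
Result is 156 ≡ −1, so (26/157) = −1.

-1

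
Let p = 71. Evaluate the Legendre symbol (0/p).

0

Top reduces to 0: gcd > 1, so the symbol is 0.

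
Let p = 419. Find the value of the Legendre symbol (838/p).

0

First reduce: 838 ≡ 0 (mod 419).
Top reduces to 0: gcd > 1, so the symbol is 0.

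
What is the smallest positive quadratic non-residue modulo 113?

(2/113) = +1, so 2 is a residue.
(3/113) = −1, so 3 is the smallest positive non-residue mod 113.

3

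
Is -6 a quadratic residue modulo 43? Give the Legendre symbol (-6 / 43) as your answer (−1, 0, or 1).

-1

Euler's criterion: (-6/43) ≡ 37^21 (mod 43).
37^2 ≡ 36 (mod 43)
37^4 ≡ 6 (mod 43)
37^8 ≡ 36 (mod 43)
37^16 ≡ 6 (mod 43)
37^21 = 37^(16+4+1) ≡ 42 (mod 43).
Result is 42 ≡ −1, so (-6/43) = −1.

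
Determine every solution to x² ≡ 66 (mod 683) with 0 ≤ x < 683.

59, 624

Since 683 ≡ 3 (mod 4), a square root of 66 is 66^((683+1)/4) = 66^171 mod 683.
Repeated squaring: 66^2≡258, 66^4≡313, 66^8≡300, 66^16≡527, 66^32≡431, 66^64≡668, 66^128≡225 (mod 683).
66^171 = 66^(128+32+8+2+1) ≡ 59 (mod 683).
Check: 59² = 3481 ≡ 66 (mod 683). The two roots are 59 and 624.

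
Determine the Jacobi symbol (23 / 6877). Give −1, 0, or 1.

0

Reciprocity: 23 ≡ 3 and 6877 ≡ 1 (mod 4), so (23/6877) = +(6877/23).
Reduce top mod 23: now compute (0/23).
Top reduces to 0: gcd > 1, so the symbol is 0.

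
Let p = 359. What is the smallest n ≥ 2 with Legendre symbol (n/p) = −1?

(2/359) = +1, so 2 is a residue.
(3/359) = +1, so 3 is a residue.
(4/359) = +1, so 4 is a residue.
(5/359) = +1, so 5 is a residue.
(6/359) = +1, so 6 is a residue.
(7/359) = −1, so 7 is the smallest positive non-residue mod 359.

7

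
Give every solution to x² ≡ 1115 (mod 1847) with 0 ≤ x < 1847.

329, 1518

Since 1847 ≡ 3 (mod 4), a square root of 1115 is 1115^((1847+1)/4) = 1115^462 mod 1847.
Repeated squaring: 1115^2≡194, 1115^4≡696, 1115^8≡502, 1115^16≡812, 1115^32≡1812, 1115^64≡1225, 1115^128≡861, 1115^256≡674 (mod 1847).
1115^462 = 1115^(256+128+64+8+4+2) ≡ 1518 (mod 1847).
Check: 1518² = 2304324 ≡ 1115 (mod 1847). The two roots are 329 and 1518.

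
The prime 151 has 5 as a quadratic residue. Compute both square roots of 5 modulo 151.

55, 96

Since 151 ≡ 3 (mod 4), a square root of 5 is 5^((151+1)/4) = 5^38 mod 151.
Repeated squaring: 5^2≡25, 5^4≡21, 5^8≡139, 5^16≡144, 5^32≡49 (mod 151).
5^38 = 5^(32+4+2) ≡ 55 (mod 151).
Check: 55² = 3025 ≡ 5 (mod 151). The two roots are 55 and 96.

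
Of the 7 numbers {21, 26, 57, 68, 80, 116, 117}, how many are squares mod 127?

4

(21/127) = +1 → QR.
(26/127) = +1 → QR.
(57/127) = -1 → non-residue.
(68/127) = +1 → QR.
(80/127) = -1 → non-residue.
(116/127) = -1 → non-residue.
(117/127) = +1 → QR.
Total quadratic residues among the 7: 4.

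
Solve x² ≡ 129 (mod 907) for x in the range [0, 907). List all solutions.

Since 907 ≡ 3 (mod 4), a square root of 129 is 129^((907+1)/4) = 129^227 mod 907.
Repeated squaring: 129^2≡315, 129^4≡362, 129^8≡436, 129^16≡533, 129^32≡198, 129^64≡203, 129^128≡394 (mod 907).
129^227 = 129^(128+64+32+2+1) ≡ 121 (mod 907).
Check: 121² = 14641 ≡ 129 (mod 907). The two roots are 121 and 786.

121, 786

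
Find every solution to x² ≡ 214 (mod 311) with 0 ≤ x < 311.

Since 311 ≡ 3 (mod 4), a square root of 214 is 214^((311+1)/4) = 214^78 mod 311.
Repeated squaring: 214^2≡79, 214^4≡21, 214^8≡130, 214^16≡106, 214^32≡40, 214^64≡45 (mod 311).
214^78 = 214^(64+8+4+2) ≡ 84 (mod 311).
Check: 84² = 7056 ≡ 214 (mod 311). The two roots are 84 and 227.

84, 227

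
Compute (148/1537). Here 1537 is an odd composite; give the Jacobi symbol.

-1

Pull out 2^2: since 1537 ≡ 1 (mod 8), (2/1537) = +1, so (2/1537)^2 = +1.
Reciprocity: 37 ≡ 1 and 1537 ≡ 1 (mod 4), so (37/1537) = +(1537/37).
Reduce top mod 37: now compute (20/37).
Pull out 2^2: since 37 ≡ 5 (mod 8), (2/37) = -1, so (2/37)^2 = +1.
Reciprocity: 5 ≡ 1 and 37 ≡ 1 (mod 4), so (5/37) = +(37/5).
Reduce top mod 5: now compute (2/5).
Pull out 2: since 5 ≡ 5 (mod 8), (2/5) = -1.
Reached (1/5) = 1. Collecting the sign flips along the way, the symbol is -1.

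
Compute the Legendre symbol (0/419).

0

Top reduces to 0: gcd > 1, so the symbol is 0.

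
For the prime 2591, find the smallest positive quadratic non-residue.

(2/2591) = +1, so 2 is a residue.
(3/2591) = +1, so 3 is a residue.
(4/2591) = +1, so 4 is a residue.
(5/2591) = +1, so 5 is a residue.
(6/2591) = +1, so 6 is a residue.
(7/2591) = −1, so 7 is the smallest positive non-residue mod 2591.

7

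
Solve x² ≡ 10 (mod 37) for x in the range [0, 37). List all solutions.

11, 26

37 ≡ 1 (mod 4), so we find a root by search.
Trying successive values, 11² = 121 ≡ 10 (mod 37). The other root is 37 − 11 = 26.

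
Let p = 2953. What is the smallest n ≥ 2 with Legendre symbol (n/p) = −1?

(2/2953) = +1, so 2 is a residue.
(3/2953) = +1, so 3 is a residue.
(4/2953) = +1, so 4 is a residue.
(5/2953) = −1, so 5 is the smallest positive non-residue mod 2953.

5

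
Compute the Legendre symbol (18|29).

Pull out 2: since 29 ≡ 5 (mod 8), (2/29) = -1.
Reciprocity: 9 ≡ 1 and 29 ≡ 1 (mod 4), so (9/29) = +(29/9).
Reduce top mod 9: now compute (2/9).
Pull out 2: since 9 ≡ 1 (mod 8), (2/9) = +1.
Reached (1/9) = 1. Collecting the sign flips along the way, the symbol is -1.

-1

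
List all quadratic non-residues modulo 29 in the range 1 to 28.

2, 3, 8, 10, 11, 12, 14, 15, 17, 18, 19, 21, 26, 27

Square k = 1,…,14 (k and 29−k give the same square):
1²=1, 2²=4, 3²=9, 4²=16, 5²=25, 6²≡7, 7²≡20, 8²≡6, 9²≡23, 10²≡13, 11²≡5, 12²≡28, 13²≡24, 14²≡22 (mod 29).
The residues are {1, 4, 5, 6, 7, 9, 13, 16, 20, 22, 23, 24, 25, 28}; the non-residues are the remaining 14 nonzero classes.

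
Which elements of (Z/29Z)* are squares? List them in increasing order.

Square k = 1,…,14 (k and 29−k give the same square):
1²=1, 2²=4, 3²=9, 4²=16, 5²=25, 6²≡7, 7²≡20, 8²≡6, 9²≡23, 10²≡13, 11²≡5, 12²≡28, 13²≡24, 14²≡22 (mod 29).
So the quadratic residues mod 29 are {1, 4, 5, 6, 7, 9, 13, 16, 20, 22, 23, 24, 25, 28}.

1 4 5 6 7 9 13 16 20 22 23 24 25 28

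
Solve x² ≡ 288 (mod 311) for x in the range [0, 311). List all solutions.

141, 170

Since 311 ≡ 3 (mod 4), a square root of 288 is 288^((311+1)/4) = 288^78 mod 311.
Repeated squaring: 288^2≡218, 288^4≡252, 288^8≡60, 288^16≡179, 288^32≡8, 288^64≡64 (mod 311).
288^78 = 288^(64+8+4+2) ≡ 141 (mod 311).
Check: 141² = 19881 ≡ 288 (mod 311). The two roots are 141 and 170.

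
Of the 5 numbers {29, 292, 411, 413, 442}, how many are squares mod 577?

0

(29/577) = -1 → non-residue.
(292/577) = -1 → non-residue.
(411/577) = -1 → non-residue.
(413/577) = -1 → non-residue.
(442/577) = -1 → non-residue.
Total quadratic residues among the 5: 0.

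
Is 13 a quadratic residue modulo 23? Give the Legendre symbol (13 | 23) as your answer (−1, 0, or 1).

1

Euler's criterion: (13/23) ≡ 13^11 (mod 23).
13^2 ≡ 8 (mod 23)
13^4 ≡ 18 (mod 23)
13^8 ≡ 2 (mod 23)
13^11 = 13^(8+2+1) ≡ 1 (mod 23).
Result is 1, so (13/23) = 1.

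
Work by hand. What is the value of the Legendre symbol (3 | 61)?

Reciprocity: 3 ≡ 3 and 61 ≡ 1 (mod 4), so (3/61) = +(61/3).
Reduce top mod 3: now compute (1/3).
Reached (1/3) = 1. Collecting the sign flips along the way, the symbol is +1.

1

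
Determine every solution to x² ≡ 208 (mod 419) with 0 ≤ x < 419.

Since 419 ≡ 3 (mod 4), a square root of 208 is 208^((419+1)/4) = 208^105 mod 419.
Repeated squaring: 208^2≡107, 208^4≡136, 208^8≡60, 208^16≡248, 208^32≡330, 208^64≡379 (mod 419).
208^105 = 208^(64+32+8+1) ≡ 135 (mod 419).
Check: 135² = 18225 ≡ 208 (mod 419). The two roots are 135 and 284.

135, 284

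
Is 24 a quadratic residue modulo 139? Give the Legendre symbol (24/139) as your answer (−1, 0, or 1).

Euler's criterion: (24/139) ≡ 24^69 (mod 139).
24^2 ≡ 20 (mod 139)
24^4 ≡ 122 (mod 139)
24^8 ≡ 11 (mod 139)
24^16 ≡ 121 (mod 139)
24^32 ≡ 46 (mod 139)
24^64 ≡ 31 (mod 139)
24^69 = 24^(64+4+1) ≡ 1 (mod 139).
Result is 1, so (24/139) = 1.

1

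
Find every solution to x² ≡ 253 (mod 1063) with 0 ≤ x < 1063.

414, 649

Since 1063 ≡ 3 (mod 4), a square root of 253 is 253^((1063+1)/4) = 253^266 mod 1063.
Repeated squaring: 253^2≡229, 253^4≡354, 253^8≡945, 253^16≡105, 253^32≡395, 253^64≡827, 253^128≡420, 253^256≡1005 (mod 1063).
253^266 = 253^(256+8+2) ≡ 414 (mod 1063).
Check: 414² = 171396 ≡ 253 (mod 1063). The two roots are 414 and 649.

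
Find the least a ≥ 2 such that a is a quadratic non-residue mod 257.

(2/257) = +1, so 2 is a residue.
(3/257) = −1, so 3 is the smallest positive non-residue mod 257.

3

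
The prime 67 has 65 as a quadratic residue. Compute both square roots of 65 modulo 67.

20, 47

Since 67 ≡ 3 (mod 4), a square root of 65 is 65^((67+1)/4) = 65^17 mod 67.
Repeated squaring: 65^2≡4, 65^4≡16, 65^8≡55, 65^16≡10 (mod 67).
65^17 = 65^(16+1) ≡ 47 (mod 67).
Check: 47² = 2209 ≡ 65 (mod 67). The two roots are 20 and 47.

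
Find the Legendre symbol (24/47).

Pull out 2^3: since 47 ≡ 7 (mod 8), (2/47) = +1, so (2/47)^3 = +1.
Reciprocity: 3 ≡ 3 and 47 ≡ 3 (mod 4), so (3/47) = −(47/3).
Reduce top mod 3: now compute (2/3).
Pull out 2: since 3 ≡ 3 (mod 8), (2/3) = -1.
Reached (1/3) = 1. Collecting the sign flips along the way, the symbol is +1.

1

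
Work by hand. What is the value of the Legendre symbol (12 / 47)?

1

Pull out 2^2: since 47 ≡ 7 (mod 8), (2/47) = +1, so (2/47)^2 = +1.
Reciprocity: 3 ≡ 3 and 47 ≡ 3 (mod 4), so (3/47) = −(47/3).
Reduce top mod 3: now compute (2/3).
Pull out 2: since 3 ≡ 3 (mod 8), (2/3) = -1.
Reached (1/3) = 1. Collecting the sign flips along the way, the symbol is +1.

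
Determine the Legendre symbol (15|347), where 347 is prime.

Reciprocity: 15 ≡ 3 and 347 ≡ 3 (mod 4), so (15/347) = −(347/15).
Reduce top mod 15: now compute (2/15).
Pull out 2: since 15 ≡ 7 (mod 8), (2/15) = +1.
Reached (1/15) = 1. Collecting the sign flips along the way, the symbol is -1.

-1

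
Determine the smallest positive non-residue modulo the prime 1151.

(2/1151) = +1, so 2 is a residue.
(3/1151) = +1, so 3 is a residue.
(4/1151) = +1, so 4 is a residue.
(5/1151) = +1, so 5 is a residue.
(6/1151) = +1, so 6 is a residue.
(7/1151) = +1, so 7 is a residue.
(8/1151) = +1, so 8 is a residue.
(9/1151) = +1, so 9 is a residue.
(10/1151) = +1, so 10 is a residue.
(11/1151) = +1, so 11 is a residue.
(12/1151) = +1, so 12 is a residue.
(13/1151) = −1, so 13 is the smallest positive non-residue mod 1151.

13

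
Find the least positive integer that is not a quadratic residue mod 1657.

(2/1657) = +1, so 2 is a residue.
(3/1657) = +1, so 3 is a residue.
(4/1657) = +1, so 4 is a residue.
(5/1657) = −1, so 5 is the smallest positive non-residue mod 1657.

5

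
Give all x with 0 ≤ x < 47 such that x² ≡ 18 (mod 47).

Since 47 ≡ 3 (mod 4), a square root of 18 is 18^((47+1)/4) = 18^12 mod 47.
Repeated squaring: 18^2≡42, 18^4≡25, 18^8≡14 (mod 47).
18^12 = 18^(8+4) ≡ 21 (mod 47).
Check: 21² = 441 ≡ 18 (mod 47). The two roots are 21 and 26.

21, 26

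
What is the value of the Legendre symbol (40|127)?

-1

Pull out 2^3: since 127 ≡ 7 (mod 8), (2/127) = +1, so (2/127)^3 = +1.
Reciprocity: 5 ≡ 1 and 127 ≡ 3 (mod 4), so (5/127) = +(127/5).
Reduce top mod 5: now compute (2/5).
Pull out 2: since 5 ≡ 5 (mod 8), (2/5) = -1.
Reached (1/5) = 1. Collecting the sign flips along the way, the symbol is -1.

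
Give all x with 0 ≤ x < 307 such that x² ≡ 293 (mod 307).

Since 307 ≡ 3 (mod 4), a square root of 293 is 293^((307+1)/4) = 293^77 mod 307.
Repeated squaring: 293^2≡196, 293^4≡41, 293^8≡146, 293^16≡133, 293^32≡190, 293^64≡181 (mod 307).
293^77 = 293^(64+8+4+1) ≡ 39 (mod 307).
Check: 39² = 1521 ≡ 293 (mod 307). The two roots are 39 and 268.

39, 268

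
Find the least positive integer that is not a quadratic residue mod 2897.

(2/2897) = +1, so 2 is a residue.
(3/2897) = −1, so 3 is the smallest positive non-residue mod 2897.

3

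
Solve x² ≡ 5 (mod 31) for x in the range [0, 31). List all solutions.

6, 25

Since 31 ≡ 3 (mod 4), a square root of 5 is 5^((31+1)/4) = 5^8 mod 31.
Repeated squaring: 5^2≡25, 5^4≡5, 5^8≡25 (mod 31).
5^8 = 5^(8) ≡ 25 (mod 31).
Check: 25² = 625 ≡ 5 (mod 31). The two roots are 6 and 25.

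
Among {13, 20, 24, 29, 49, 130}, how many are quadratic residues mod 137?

(13/137) = -1 → non-residue.
(20/137) = -1 → non-residue.
(24/137) = -1 → non-residue.
(29/137) = -1 → non-residue.
(49/137) = +1 → QR.
(130/137) = +1 → QR.
Total quadratic residues among the 6: 2.

2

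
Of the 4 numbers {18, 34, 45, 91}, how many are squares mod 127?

(18/127) = +1 → QR.
(34/127) = +1 → QR.
(45/127) = -1 → non-residue.
(91/127) = -1 → non-residue.
Total quadratic residues among the 4: 2.

2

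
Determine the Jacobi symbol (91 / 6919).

1

Reciprocity: 91 ≡ 3 and 6919 ≡ 3 (mod 4), so (91/6919) = −(6919/91).
Reduce top mod 91: now compute (3/91).
Reciprocity: 3 ≡ 3 and 91 ≡ 3 (mod 4), so (3/91) = −(91/3).
Reduce top mod 3: now compute (1/3).
Reached (1/3) = 1. Collecting the sign flips along the way, the symbol is +1.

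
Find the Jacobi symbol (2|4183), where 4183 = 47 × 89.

1

Pull out 2: since 4183 ≡ 7 (mod 8), (2/4183) = +1.
Reached (1/4183) = 1. Collecting the sign flips along the way, the symbol is +1.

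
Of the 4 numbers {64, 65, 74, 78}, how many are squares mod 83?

(64/83) = +1 → QR.
(65/83) = +1 → QR.
(74/83) = -1 → non-residue.
(78/83) = +1 → QR.
Total quadratic residues among the 4: 3.

3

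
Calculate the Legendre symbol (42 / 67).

-1

Pull out 2: since 67 ≡ 3 (mod 8), (2/67) = -1.
Reciprocity: 21 ≡ 1 and 67 ≡ 3 (mod 4), so (21/67) = +(67/21).
Reduce top mod 21: now compute (4/21).
Pull out 2^2: since 21 ≡ 5 (mod 8), (2/21) = -1, so (2/21)^2 = +1.
Reached (1/21) = 1. Collecting the sign flips along the way, the symbol is -1.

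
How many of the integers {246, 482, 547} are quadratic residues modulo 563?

1

(246/563) = +1 → QR.
(482/563) = -1 → non-residue.
(547/563) = -1 → non-residue.
Total quadratic residues among the 3: 1.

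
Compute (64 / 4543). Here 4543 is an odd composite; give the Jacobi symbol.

1

Pull out 2^6: since 4543 ≡ 7 (mod 8), (2/4543) = +1, so (2/4543)^6 = +1.
Reached (1/4543) = 1. Collecting the sign flips along the way, the symbol is +1.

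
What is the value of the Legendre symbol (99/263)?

Reciprocity: 99 ≡ 3 and 263 ≡ 3 (mod 4), so (99/263) = −(263/99).
Reduce top mod 99: now compute (65/99).
Reciprocity: 65 ≡ 1 and 99 ≡ 3 (mod 4), so (65/99) = +(99/65).
Reduce top mod 65: now compute (34/65).
Pull out 2: since 65 ≡ 1 (mod 8), (2/65) = +1.
Reciprocity: 17 ≡ 1 and 65 ≡ 1 (mod 4), so (17/65) = +(65/17).
Reduce top mod 17: now compute (14/17).
Pull out 2: since 17 ≡ 1 (mod 8), (2/17) = +1.
Reciprocity: 7 ≡ 3 and 17 ≡ 1 (mod 4), so (7/17) = +(17/7).
Reduce top mod 7: now compute (3/7).
Reciprocity: 3 ≡ 3 and 7 ≡ 3 (mod 4), so (3/7) = −(7/3).
Reduce top mod 3: now compute (1/3).
Reached (1/3) = 1. Collecting the sign flips along the way, the symbol is +1.

1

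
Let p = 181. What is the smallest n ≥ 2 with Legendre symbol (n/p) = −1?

2

(2/181) = −1, so 2 is the smallest positive non-residue mod 181.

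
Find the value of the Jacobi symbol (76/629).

-1

Pull out 2^2: since 629 ≡ 5 (mod 8), (2/629) = -1, so (2/629)^2 = +1.
Reciprocity: 19 ≡ 3 and 629 ≡ 1 (mod 4), so (19/629) = +(629/19).
Reduce top mod 19: now compute (2/19).
Pull out 2: since 19 ≡ 3 (mod 8), (2/19) = -1.
Reached (1/19) = 1. Collecting the sign flips along the way, the symbol is -1.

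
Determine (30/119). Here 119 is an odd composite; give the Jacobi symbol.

Pull out 2: since 119 ≡ 7 (mod 8), (2/119) = +1.
Reciprocity: 15 ≡ 3 and 119 ≡ 3 (mod 4), so (15/119) = −(119/15).
Reduce top mod 15: now compute (14/15).
Pull out 2: since 15 ≡ 7 (mod 8), (2/15) = +1.
Reciprocity: 7 ≡ 3 and 15 ≡ 3 (mod 4), so (7/15) = −(15/7).
Reduce top mod 7: now compute (1/7).
Reached (1/7) = 1. Collecting the sign flips along the way, the symbol is +1.

1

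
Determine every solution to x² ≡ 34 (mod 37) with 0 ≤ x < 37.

16, 21

37 ≡ 1 (mod 4), so we find a root by search.
Trying successive values, 16² = 256 ≡ 34 (mod 37). The other root is 37 − 16 = 21.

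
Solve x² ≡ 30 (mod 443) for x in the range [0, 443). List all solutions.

Since 443 ≡ 3 (mod 4), a square root of 30 is 30^((443+1)/4) = 30^111 mod 443.
Repeated squaring: 30^2≡14, 30^4≡196, 30^8≡318, 30^16≡120, 30^32≡224, 30^64≡117 (mod 443).
30^111 = 30^(64+32+8+4+2+1) ≡ 284 (mod 443).
Check: 284² = 80656 ≡ 30 (mod 443). The two roots are 159 and 284.

159, 284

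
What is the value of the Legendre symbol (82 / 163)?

Euler's criterion: (82/163) ≡ 82^81 (mod 163).
82^2 ≡ 41 (mod 163)
82^4 ≡ 51 (mod 163)
82^8 ≡ 156 (mod 163)
82^16 ≡ 49 (mod 163)
82^32 ≡ 119 (mod 163)
82^64 ≡ 143 (mod 163)
82^81 = 82^(64+16+1) ≡ 162 (mod 163).
Result is 162 ≡ −1, so (82/163) = −1.

-1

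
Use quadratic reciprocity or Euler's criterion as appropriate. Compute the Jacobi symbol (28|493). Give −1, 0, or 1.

Pull out 2^2: since 493 ≡ 5 (mod 8), (2/493) = -1, so (2/493)^2 = +1.
Reciprocity: 7 ≡ 3 and 493 ≡ 1 (mod 4), so (7/493) = +(493/7).
Reduce top mod 7: now compute (3/7).
Reciprocity: 3 ≡ 3 and 7 ≡ 3 (mod 4), so (3/7) = −(7/3).
Reduce top mod 3: now compute (1/3).
Reached (1/3) = 1. Collecting the sign flips along the way, the symbol is -1.

-1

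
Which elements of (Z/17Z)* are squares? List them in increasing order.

1 2 4 8 9 13 15 16

Square k = 1,…,8 (k and 17−k give the same square):
1²=1, 2²=4, 3²=9, 4²=16, 5²≡8, 6²≡2, 7²≡15, 8²≡13 (mod 17).
So the quadratic residues mod 17 are {1, 2, 4, 8, 9, 13, 15, 16}.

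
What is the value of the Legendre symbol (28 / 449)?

Euler's criterion: (28/449) ≡ 28^224 (mod 449).
28^2 ≡ 335 (mod 449)
28^4 ≡ 424 (mod 449)
28^8 ≡ 176 (mod 449)
28^16 ≡ 444 (mod 449)
28^32 ≡ 25 (mod 449)
28^64 ≡ 176 (mod 449)
28^128 ≡ 444 (mod 449)
28^224 = 28^(128+64+32) ≡ 1 (mod 449).
Result is 1, so (28/449) = 1.

1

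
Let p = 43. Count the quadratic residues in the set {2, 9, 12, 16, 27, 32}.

2

(2/43) = -1 → non-residue.
(9/43) = +1 → QR.
(12/43) = -1 → non-residue.
(16/43) = +1 → QR.
(27/43) = -1 → non-residue.
(32/43) = -1 → non-residue.
Total quadratic residues among the 6: 2.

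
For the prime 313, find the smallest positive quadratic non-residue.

(2/313) = +1, so 2 is a residue.
(3/313) = +1, so 3 is a residue.
(4/313) = +1, so 4 is a residue.
(5/313) = −1, so 5 is the smallest positive non-residue mod 313.

5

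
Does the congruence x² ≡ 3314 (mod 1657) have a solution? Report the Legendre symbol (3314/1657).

0

First reduce: 3314 ≡ 0 (mod 1657).
Top reduces to 0: gcd > 1, so the symbol is 0.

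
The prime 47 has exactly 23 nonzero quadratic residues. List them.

1 2 3 4 6 7 8 9 12 14 16 17 18 21 24 25 27 28 32 34 36 37 42

Square k = 1,…,23 (k and 47−k give the same square):
1²=1, 2²=4, 3²=9, 4²=16, 5²=25, 6²=36, 7²≡2, 8²≡17, 9²≡34, 10²≡6, 11²≡27, 12²≡3, 13²≡28, 14²≡8, 15²≡37, 16²≡21, 17²≡7, 18²≡42, 19²≡32, 20²≡24, 21²≡18, 22²≡14, 23²≡12 (mod 47).
So the quadratic residues mod 47 are {1, 2, 3, 4, 6, 7, 8, 9, 12, 14, 16, 17, 18, 21, 24, 25, 27, 28, 32, 34, 36, 37, 42}.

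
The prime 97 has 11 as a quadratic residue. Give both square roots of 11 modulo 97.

37, 60

97 ≡ 1 (mod 4), so we find a root by search.
Trying successive values, 37² = 1369 ≡ 11 (mod 97). The other root is 97 − 37 = 60.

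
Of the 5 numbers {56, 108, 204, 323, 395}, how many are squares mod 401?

3

(56/401) = +1 → QR.
(108/401) = -1 → non-residue.
(204/401) = +1 → QR.
(323/401) = +1 → QR.
(395/401) = -1 → non-residue.
Total quadratic residues among the 5: 3.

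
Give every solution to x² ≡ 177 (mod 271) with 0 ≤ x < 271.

Since 271 ≡ 3 (mod 4), a square root of 177 is 177^((271+1)/4) = 177^68 mod 271.
Repeated squaring: 177^2≡164, 177^4≡67, 177^8≡153, 177^16≡103, 177^32≡40, 177^64≡245 (mod 271).
177^68 = 177^(64+4) ≡ 155 (mod 271).
Check: 155² = 24025 ≡ 177 (mod 271). The two roots are 116 and 155.

116, 155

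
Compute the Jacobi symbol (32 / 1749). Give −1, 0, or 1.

Pull out 2^5: since 1749 ≡ 5 (mod 8), (2/1749) = -1, so (2/1749)^5 = -1.
Reached (1/1749) = 1. Collecting the sign flips along the way, the symbol is -1.

-1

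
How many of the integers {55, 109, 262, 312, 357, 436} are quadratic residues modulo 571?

(55/571) = +1 → QR.
(109/571) = +1 → QR.
(262/571) = -1 → non-residue.
(312/571) = +1 → QR.
(357/571) = -1 → non-residue.
(436/571) = +1 → QR.
Total quadratic residues among the 6: 4.

4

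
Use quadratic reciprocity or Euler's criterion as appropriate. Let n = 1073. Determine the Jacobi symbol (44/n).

-1

Pull out 2^2: since 1073 ≡ 1 (mod 8), (2/1073) = +1, so (2/1073)^2 = +1.
Reciprocity: 11 ≡ 3 and 1073 ≡ 1 (mod 4), so (11/1073) = +(1073/11).
Reduce top mod 11: now compute (6/11).
Pull out 2: since 11 ≡ 3 (mod 8), (2/11) = -1.
Reciprocity: 3 ≡ 3 and 11 ≡ 3 (mod 4), so (3/11) = −(11/3).
Reduce top mod 3: now compute (2/3).
Pull out 2: since 3 ≡ 3 (mod 8), (2/3) = -1.
Reached (1/3) = 1. Collecting the sign flips along the way, the symbol is -1.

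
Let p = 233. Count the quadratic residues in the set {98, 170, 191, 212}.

(98/233) = +1 → QR.
(170/233) = +1 → QR.
(191/233) = -1 → non-residue.
(212/233) = -1 → non-residue.
Total quadratic residues among the 4: 2.

2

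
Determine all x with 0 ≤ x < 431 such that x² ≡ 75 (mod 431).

Since 431 ≡ 3 (mod 4), a square root of 75 is 75^((431+1)/4) = 75^108 mod 431.
Repeated squaring: 75^2≡22, 75^4≡53, 75^8≡223, 75^16≡164, 75^32≡174, 75^64≡106 (mod 431).
75^108 = 75^(64+32+8+4) ≡ 180 (mod 431).
Check: 180² = 32400 ≡ 75 (mod 431). The two roots are 180 and 251.

180, 251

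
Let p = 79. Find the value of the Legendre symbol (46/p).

1

Euler's criterion: (46/79) ≡ 46^39 (mod 79).
46^2 ≡ 62 (mod 79)
46^4 ≡ 52 (mod 79)
46^8 ≡ 18 (mod 79)
46^16 ≡ 8 (mod 79)
46^32 ≡ 64 (mod 79)
46^39 = 46^(32+4+2+1) ≡ 1 (mod 79).
Result is 1, so (46/79) = 1.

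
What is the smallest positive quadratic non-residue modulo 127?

3

(2/127) = +1, so 2 is a residue.
(3/127) = −1, so 3 is the smallest positive non-residue mod 127.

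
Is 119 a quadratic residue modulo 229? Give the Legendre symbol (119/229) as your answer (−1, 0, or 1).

Euler's criterion: (119/229) ≡ 119^114 (mod 229).
119^2 ≡ 192 (mod 229)
119^4 ≡ 224 (mod 229)
119^8 ≡ 25 (mod 229)
119^16 ≡ 167 (mod 229)
119^32 ≡ 180 (mod 229)
119^64 ≡ 111 (mod 229)
119^114 = 119^(64+32+16+2) ≡ 228 (mod 229).
Result is 228 ≡ −1, so (119/229) = −1.

-1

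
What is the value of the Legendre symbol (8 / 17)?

1

Euler's criterion: (8/17) ≡ 8^8 (mod 17).
8^2 ≡ 13 (mod 17)
8^4 ≡ 16 (mod 17)
8^8 ≡ 1 (mod 17)
8^8 = 8^(8) ≡ 1 (mod 17).
Result is 1, so (8/17) = 1.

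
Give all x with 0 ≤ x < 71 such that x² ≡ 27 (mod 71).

Since 71 ≡ 3 (mod 4), a square root of 27 is 27^((71+1)/4) = 27^18 mod 71.
Repeated squaring: 27^2≡19, 27^4≡6, 27^8≡36, 27^16≡18 (mod 71).
27^18 = 27^(16+2) ≡ 58 (mod 71).
Check: 58² = 3364 ≡ 27 (mod 71). The two roots are 13 and 58.

13, 58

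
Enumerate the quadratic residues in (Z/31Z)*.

Square k = 1,…,15 (k and 31−k give the same square):
1²=1, 2²=4, 3²=9, 4²=16, 5²=25, 6²≡5, 7²≡18, 8²≡2, 9²≡19, 10²≡7, 11²≡28, 12²≡20, 13²≡14, 14²≡10, 15²≡8 (mod 31).
So the quadratic residues mod 31 are {1, 2, 4, 5, 7, 8, 9, 10, 14, 16, 18, 19, 20, 25, 28}.

1 2 4 5 7 8 9 10 14 16 18 19 20 25 28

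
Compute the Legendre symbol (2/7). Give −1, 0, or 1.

1

Pull out 2: since 7 ≡ 7 (mod 8), (2/7) = +1.
Reached (1/7) = 1. Collecting the sign flips along the way, the symbol is +1.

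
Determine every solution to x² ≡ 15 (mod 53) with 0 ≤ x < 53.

53 ≡ 1 (mod 4), so we find a root by search.
Trying successive values, 11² = 121 ≡ 15 (mod 53). The other root is 53 − 11 = 42.

11, 42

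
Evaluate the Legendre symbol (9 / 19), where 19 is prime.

Reciprocity: 9 ≡ 1 and 19 ≡ 3 (mod 4), so (9/19) = +(19/9).
Reduce top mod 9: now compute (1/9).
Reached (1/9) = 1. Collecting the sign flips along the way, the symbol is +1.

1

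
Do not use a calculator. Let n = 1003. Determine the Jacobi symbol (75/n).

-1

Reciprocity: 75 ≡ 3 and 1003 ≡ 3 (mod 4), so (75/1003) = −(1003/75).
Reduce top mod 75: now compute (28/75).
Pull out 2^2: since 75 ≡ 3 (mod 8), (2/75) = -1, so (2/75)^2 = +1.
Reciprocity: 7 ≡ 3 and 75 ≡ 3 (mod 4), so (7/75) = −(75/7).
Reduce top mod 7: now compute (5/7).
Reciprocity: 5 ≡ 1 and 7 ≡ 3 (mod 4), so (5/7) = +(7/5).
Reduce top mod 5: now compute (2/5).
Pull out 2: since 5 ≡ 5 (mod 8), (2/5) = -1.
Reached (1/5) = 1. Collecting the sign flips along the way, the symbol is -1.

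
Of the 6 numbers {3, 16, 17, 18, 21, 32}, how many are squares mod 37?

3

(3/37) = +1 → QR.
(16/37) = +1 → QR.
(17/37) = -1 → non-residue.
(18/37) = -1 → non-residue.
(21/37) = +1 → QR.
(32/37) = -1 → non-residue.
Total quadratic residues among the 6: 3.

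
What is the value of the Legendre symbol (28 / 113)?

1

Euler's criterion: (28/113) ≡ 28^56 (mod 113).
28^2 ≡ 106 (mod 113)
28^4 ≡ 49 (mod 113)
28^8 ≡ 28 (mod 113)
28^16 ≡ 106 (mod 113)
28^32 ≡ 49 (mod 113)
28^56 = 28^(32+16+8) ≡ 1 (mod 113).
Result is 1, so (28/113) = 1.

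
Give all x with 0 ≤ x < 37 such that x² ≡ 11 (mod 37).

14, 23

37 ≡ 1 (mod 4), so we find a root by search.
Trying successive values, 14² = 196 ≡ 11 (mod 37). The other root is 37 − 14 = 23.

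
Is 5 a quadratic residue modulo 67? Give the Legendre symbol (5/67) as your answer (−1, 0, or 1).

Reciprocity: 5 ≡ 1 and 67 ≡ 3 (mod 4), so (5/67) = +(67/5).
Reduce top mod 5: now compute (2/5).
Pull out 2: since 5 ≡ 5 (mod 8), (2/5) = -1.
Reached (1/5) = 1. Collecting the sign flips along the way, the symbol is -1.

-1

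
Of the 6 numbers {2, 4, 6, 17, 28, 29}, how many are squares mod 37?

2

(2/37) = -1 → non-residue.
(4/37) = +1 → QR.
(6/37) = -1 → non-residue.
(17/37) = -1 → non-residue.
(28/37) = +1 → QR.
(29/37) = -1 → non-residue.
Total quadratic residues among the 6: 2.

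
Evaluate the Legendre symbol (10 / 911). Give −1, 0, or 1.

Pull out 2: since 911 ≡ 7 (mod 8), (2/911) = +1.
Reciprocity: 5 ≡ 1 and 911 ≡ 3 (mod 4), so (5/911) = +(911/5).
Reduce top mod 5: now compute (1/5).
Reached (1/5) = 1. Collecting the sign flips along the way, the symbol is +1.

1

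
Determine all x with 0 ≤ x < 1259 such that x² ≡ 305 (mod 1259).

143, 1116

Since 1259 ≡ 3 (mod 4), a square root of 305 is 305^((1259+1)/4) = 305^315 mod 1259.
Repeated squaring: 305^2≡1118, 305^4≡996, 305^8≡1183, 305^16≡740, 305^32≡1194, 305^64≡448, 305^128≡523, 305^256≡326 (mod 1259).
305^315 = 305^(256+32+16+8+2+1) ≡ 143 (mod 1259).
Check: 143² = 20449 ≡ 305 (mod 1259). The two roots are 143 and 1116.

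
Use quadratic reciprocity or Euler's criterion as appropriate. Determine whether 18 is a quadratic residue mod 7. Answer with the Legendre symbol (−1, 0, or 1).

1

First reduce: 18 ≡ 4 (mod 7).
Pull out 2^2: since 7 ≡ 7 (mod 8), (2/7) = +1, so (2/7)^2 = +1.
Reached (1/7) = 1. Collecting the sign flips along the way, the symbol is +1.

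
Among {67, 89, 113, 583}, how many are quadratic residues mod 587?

3

(67/587) = +1 → QR.
(89/587) = +1 → QR.
(113/587) = +1 → QR.
(583/587) = -1 → non-residue.
Total quadratic residues among the 4: 3.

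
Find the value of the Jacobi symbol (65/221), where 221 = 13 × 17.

0

Reciprocity: 65 ≡ 1 and 221 ≡ 1 (mod 4), so (65/221) = +(221/65).
Reduce top mod 65: now compute (26/65).
Pull out 2: since 65 ≡ 1 (mod 8), (2/65) = +1.
Reciprocity: 13 ≡ 1 and 65 ≡ 1 (mod 4), so (13/65) = +(65/13).
Reduce top mod 13: now compute (0/13).
Top reduces to 0: gcd > 1, so the symbol is 0.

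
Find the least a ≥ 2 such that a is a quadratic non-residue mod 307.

(2/307) = −1, so 2 is the smallest positive non-residue mod 307.

2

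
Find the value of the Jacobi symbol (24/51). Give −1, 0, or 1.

0

Pull out 2^3: since 51 ≡ 3 (mod 8), (2/51) = -1, so (2/51)^3 = -1.
Reciprocity: 3 ≡ 3 and 51 ≡ 3 (mod 4), so (3/51) = −(51/3).
Reduce top mod 3: now compute (0/3).
Top reduces to 0: gcd > 1, so the symbol is 0.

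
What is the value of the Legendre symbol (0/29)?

0

Top reduces to 0: gcd > 1, so the symbol is 0.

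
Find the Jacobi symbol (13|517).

Reciprocity: 13 ≡ 1 and 517 ≡ 1 (mod 4), so (13/517) = +(517/13).
Reduce top mod 13: now compute (10/13).
Pull out 2: since 13 ≡ 5 (mod 8), (2/13) = -1.
Reciprocity: 5 ≡ 1 and 13 ≡ 1 (mod 4), so (5/13) = +(13/5).
Reduce top mod 5: now compute (3/5).
Reciprocity: 3 ≡ 3 and 5 ≡ 1 (mod 4), so (3/5) = +(5/3).
Reduce top mod 3: now compute (2/3).
Pull out 2: since 3 ≡ 3 (mod 8), (2/3) = -1.
Reached (1/3) = 1. Collecting the sign flips along the way, the symbol is +1.

1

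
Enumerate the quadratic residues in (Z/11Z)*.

Square k = 1,…,5 (k and 11−k give the same square):
1²=1, 2²=4, 3²=9, 4²≡5, 5²≡3 (mod 11).
So the quadratic residues mod 11 are {1, 3, 4, 5, 9}.

1 3 4 5 9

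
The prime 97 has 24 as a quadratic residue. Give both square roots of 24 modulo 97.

97 ≡ 1 (mod 4), so we find a root by search.
Trying successive values, 11² = 121 ≡ 24 (mod 97). The other root is 97 − 11 = 86.

11, 86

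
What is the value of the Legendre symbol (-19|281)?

-1

First reduce: -19 ≡ 262 (mod 281).
Pull out 2: since 281 ≡ 1 (mod 8), (2/281) = +1.
Reciprocity: 131 ≡ 3 and 281 ≡ 1 (mod 4), so (131/281) = +(281/131).
Reduce top mod 131: now compute (19/131).
Reciprocity: 19 ≡ 3 and 131 ≡ 3 (mod 4), so (19/131) = −(131/19).
Reduce top mod 19: now compute (17/19).
Reciprocity: 17 ≡ 1 and 19 ≡ 3 (mod 4), so (17/19) = +(19/17).
Reduce top mod 17: now compute (2/17).
Pull out 2: since 17 ≡ 1 (mod 8), (2/17) = +1.
Reached (1/17) = 1. Collecting the sign flips along the way, the symbol is -1.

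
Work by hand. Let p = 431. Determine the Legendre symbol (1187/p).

-1

First reduce: 1187 ≡ 325 (mod 431).
Reciprocity: 325 ≡ 1 and 431 ≡ 3 (mod 4), so (325/431) = +(431/325).
Reduce top mod 325: now compute (106/325).
Pull out 2: since 325 ≡ 5 (mod 8), (2/325) = -1.
Reciprocity: 53 ≡ 1 and 325 ≡ 1 (mod 4), so (53/325) = +(325/53).
Reduce top mod 53: now compute (7/53).
Reciprocity: 7 ≡ 3 and 53 ≡ 1 (mod 4), so (7/53) = +(53/7).
Reduce top mod 7: now compute (4/7).
Pull out 2^2: since 7 ≡ 7 (mod 8), (2/7) = +1, so (2/7)^2 = +1.
Reached (1/7) = 1. Collecting the sign flips along the way, the symbol is -1.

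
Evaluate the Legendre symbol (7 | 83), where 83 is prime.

Reciprocity: 7 ≡ 3 and 83 ≡ 3 (mod 4), so (7/83) = −(83/7).
Reduce top mod 7: now compute (6/7).
Pull out 2: since 7 ≡ 7 (mod 8), (2/7) = +1.
Reciprocity: 3 ≡ 3 and 7 ≡ 3 (mod 4), so (3/7) = −(7/3).
Reduce top mod 3: now compute (1/3).
Reached (1/3) = 1. Collecting the sign flips along the way, the symbol is +1.

1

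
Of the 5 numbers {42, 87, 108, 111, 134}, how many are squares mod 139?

(42/139) = +1 → QR.
(87/139) = -1 → non-residue.
(108/139) = -1 → non-residue.
(111/139) = -1 → non-residue.
(134/139) = -1 → non-residue.
Total quadratic residues among the 5: 1.

1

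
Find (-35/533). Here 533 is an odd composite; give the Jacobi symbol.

First reduce: -35 ≡ 498 (mod 533).
Pull out 2: since 533 ≡ 5 (mod 8), (2/533) = -1.
Reciprocity: 249 ≡ 1 and 533 ≡ 1 (mod 4), so (249/533) = +(533/249).
Reduce top mod 249: now compute (35/249).
Reciprocity: 35 ≡ 3 and 249 ≡ 1 (mod 4), so (35/249) = +(249/35).
Reduce top mod 35: now compute (4/35).
Pull out 2^2: since 35 ≡ 3 (mod 8), (2/35) = -1, so (2/35)^2 = +1.
Reached (1/35) = 1. Collecting the sign flips along the way, the symbol is -1.

-1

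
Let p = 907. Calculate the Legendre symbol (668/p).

-1

Euler's criterion: (668/907) ≡ 668^453 (mod 907).
668^2 ≡ 887 (mod 907)
668^4 ≡ 400 (mod 907)
668^8 ≡ 368 (mod 907)
668^16 ≡ 281 (mod 907)
668^32 ≡ 52 (mod 907)
668^64 ≡ 890 (mod 907)
668^128 ≡ 289 (mod 907)
668^256 ≡ 77 (mod 907)
668^453 = 668^(256+128+64+4+1) ≡ 906 (mod 907).
Result is 906 ≡ −1, so (668/907) = −1.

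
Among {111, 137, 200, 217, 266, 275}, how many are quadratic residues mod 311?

2

(111/311) = -1 → non-residue.
(137/311) = +1 → QR.
(200/311) = +1 → QR.
(217/311) = -1 → non-residue.
(266/311) = -1 → non-residue.
(275/311) = -1 → non-residue.
Total quadratic residues among the 6: 2.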